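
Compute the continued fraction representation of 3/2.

[1; 2]

Run the Euclidean algorithm on 3 and 2; the successive quotients are the partial quotients a_0, a_1, ... (each step inverts the fractional part left over by the previous one):
  3 = 1*2 + 1, so a_0 = 1.
  2 = 2*1 + 0, so a_1 = 2.
The remainder reaches 0 after 2 divisions, so the expansion has 2 partial quotients, read off in order.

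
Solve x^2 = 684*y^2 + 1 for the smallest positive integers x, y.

(x, y) = (57799, 2210)

First expand sqrt(684) as a continued fraction. With x_i = (sqrt(684) + m_i)/d_i and (m_0, d_0) = (0, 1): a_0 = floor(sqrt(684)) = 26, since 26^2 = 676 <= 684 < 729 = 27^2.
Iterate m_{i+1} = d_i*a_i - m_i, d_{i+1} = (684 - m_{i+1}^2)/d_i, a_{i+1} = floor((a_0 + m_{i+1})/d_{i+1}):
  m_1 = 1*26 - 0 = 26, d_1 = (684 - 26^2)/1 = 8/1 = 8, a_1 = floor((26 + 26)/8) = 6.
  m_2 = 8*6 - 26 = 22, d_2 = (684 - 22^2)/8 = 200/8 = 25, a_2 = floor((26 + 22)/25) = 1.
  m_3 = 25*1 - 22 = 3, d_3 = (684 - 3^2)/25 = 675/25 = 27, a_3 = floor((26 + 3)/27) = 1.
  m_4 = 27*1 - 3 = 24, d_4 = (684 - 24^2)/27 = 108/27 = 4, a_4 = floor((26 + 24)/4) = 12.
  m_5 = 4*12 - 24 = 24, d_5 = (684 - 24^2)/4 = 108/4 = 27, a_5 = floor((26 + 24)/27) = 1.
  m_6 = 27*1 - 24 = 3, d_6 = (684 - 3^2)/27 = 675/27 = 25, a_6 = floor((26 + 3)/25) = 1.
  m_7 = 25*1 - 3 = 22, d_7 = (684 - 22^2)/25 = 200/25 = 8, a_7 = floor((26 + 22)/8) = 6.
  m_8 = 8*6 - 22 = 26, d_8 = (684 - 26^2)/8 = 8/8 = 1, a_8 = floor((26 + 26)/1) = 52.
  m_9 = 1*52 - 26 = 26, d_9 = (684 - 26^2)/1 = 8/1 = 8: (m_9, d_9) = (m_1, d_1) = (26, 8), so from here the quotients repeat a_1, ..., a_8; the period length is 8.
So sqrt(684) = [26; (6, 1, 1, 12, 1, 1, 6, 52)] with period length k = 8.
k is even, so the fundamental solution of x^2 - 684y^2 = 1 is (p_{k-1}, q_{k-1}) = (p_7, q_7); compute convergents through index 7.
Convergents (p_i = a_i*p_{i-1} + p_{i-2}, q_i = a_i*q_{i-1} + q_{i-2} with p_{-2}=0, p_{-1}=1, q_{-2}=1, q_{-1}=0):
  i=0: a_0=26, p_0 = 26*1 + 0 = 26, q_0 = 26*0 + 1 = 1.
  i=1: a_1=6, p_1 = 6*26 + 1 = 157, q_1 = 6*1 + 0 = 6.
  i=2: a_2=1, p_2 = 1*157 + 26 = 183, q_2 = 1*6 + 1 = 7.
  i=3: a_3=1, p_3 = 1*183 + 157 = 340, q_3 = 1*7 + 6 = 13.
  i=4: a_4=12, p_4 = 12*340 + 183 = 4263, q_4 = 12*13 + 7 = 163.
  i=5: a_5=1, p_5 = 1*4263 + 340 = 4603, q_5 = 1*163 + 13 = 176.
  i=6: a_6=1, p_6 = 1*4603 + 4263 = 8866, q_6 = 1*176 + 163 = 339.
  i=7: a_7=6, p_7 = 6*8866 + 4603 = 57799, q_7 = 6*339 + 176 = 2210.
Check: 57799^2 - 684*2210^2 = 3340724401 - 3340724400 = 1, so (x, y) = (57799, 2210) solves the equation, and by the theorem it is the least positive solution.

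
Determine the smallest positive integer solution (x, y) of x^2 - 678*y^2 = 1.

First expand sqrt(678) as a continued fraction. With x_i = (sqrt(678) + m_i)/d_i and (m_0, d_0) = (0, 1): a_0 = floor(sqrt(678)) = 26, since 26^2 = 676 <= 678 < 729 = 27^2.
Iterate m_{i+1} = d_i*a_i - m_i, d_{i+1} = (678 - m_{i+1}^2)/d_i, a_{i+1} = floor((a_0 + m_{i+1})/d_{i+1}):
  m_1 = 1*26 - 0 = 26, d_1 = (678 - 26^2)/1 = 2/1 = 2, a_1 = floor((26 + 26)/2) = 26.
  m_2 = 2*26 - 26 = 26, d_2 = (678 - 26^2)/2 = 2/2 = 1, a_2 = floor((26 + 26)/1) = 52.
  m_3 = 1*52 - 26 = 26, d_3 = (678 - 26^2)/1 = 2/1 = 2: (m_3, d_3) = (m_1, d_1) = (26, 2), so from here the quotients repeat a_1, a_2; the period length is 2.
So sqrt(678) = [26; (26, 52)] with period length k = 2.
k is even, so the fundamental solution of x^2 - 678y^2 = 1 is (p_{k-1}, q_{k-1}) = (p_1, q_1); compute convergents through index 1.
Convergents (p_i = a_i*p_{i-1} + p_{i-2}, q_i = a_i*q_{i-1} + q_{i-2} with p_{-2}=0, p_{-1}=1, q_{-2}=1, q_{-1}=0):
  i=0: a_0=26, p_0 = 26*1 + 0 = 26, q_0 = 26*0 + 1 = 1.
  i=1: a_1=26, p_1 = 26*26 + 1 = 677, q_1 = 26*1 + 0 = 26.
Check: 677^2 - 678*26^2 = 458329 - 458328 = 1, so (x, y) = (677, 26) solves the equation, and by the theorem it is the least positive solution.

(x, y) = (677, 26)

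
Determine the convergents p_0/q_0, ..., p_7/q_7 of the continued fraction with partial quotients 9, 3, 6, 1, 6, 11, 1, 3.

Using the convergent recurrence p_i = a_i*p_{i-1} + p_{i-2}, q_i = a_i*q_{i-1} + q_{i-2} with p_{-2}=0, p_{-1}=1, q_{-2}=1, q_{-1}=0:
  i=0: a_0=9, p_0 = 9*1 + 0 = 9, q_0 = 9*0 + 1 = 1.
  i=1: a_1=3, p_1 = 3*9 + 1 = 28, q_1 = 3*1 + 0 = 3.
  i=2: a_2=6, p_2 = 6*28 + 9 = 177, q_2 = 6*3 + 1 = 19.
  i=3: a_3=1, p_3 = 1*177 + 28 = 205, q_3 = 1*19 + 3 = 22.
  i=4: a_4=6, p_4 = 6*205 + 177 = 1407, q_4 = 6*22 + 19 = 151.
  i=5: a_5=11, p_5 = 11*1407 + 205 = 15682, q_5 = 11*151 + 22 = 1683.
  i=6: a_6=1, p_6 = 1*15682 + 1407 = 17089, q_6 = 1*1683 + 151 = 1834.
  i=7: a_7=3, p_7 = 3*17089 + 15682 = 66949, q_7 = 3*1834 + 1683 = 7185.

9/1, 28/3, 177/19, 205/22, 1407/151, 15682/1683, 17089/1834, 66949/7185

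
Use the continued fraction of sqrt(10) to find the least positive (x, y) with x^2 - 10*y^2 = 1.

(x, y) = (19, 6)

First expand sqrt(10) as a continued fraction. With x_i = (sqrt(10) + m_i)/d_i and (m_0, d_0) = (0, 1): a_0 = floor(sqrt(10)) = 3, since 3^2 = 9 <= 10 < 16 = 4^2.
Iterate m_{i+1} = d_i*a_i - m_i, d_{i+1} = (10 - m_{i+1}^2)/d_i, a_{i+1} = floor((a_0 + m_{i+1})/d_{i+1}):
  m_1 = 1*3 - 0 = 3, d_1 = (10 - 3^2)/1 = 1/1 = 1, a_1 = floor((3 + 3)/1) = 6.
  m_2 = 1*6 - 3 = 3, d_2 = (10 - 3^2)/1 = 1/1 = 1: (m_2, d_2) = (m_1, d_1) = (3, 1), so from here the quotient a_1 repeats; the period length is 1.
So sqrt(10) = [3; (6)] with period length k = 1.
k is odd, so (p_{k-1}, q_{k-1}) only solves x^2 - 10y^2 = -1 and the fundamental solution of x^2 - 10y^2 = 1 is (p_{2k-1}, q_{2k-1}) = (p_1, q_1); compute convergents through index 1, running through the period twice.
Convergents (p_i = a_i*p_{i-1} + p_{i-2}, q_i = a_i*q_{i-1} + q_{i-2} with p_{-2}=0, p_{-1}=1, q_{-2}=1, q_{-1}=0):
  i=0: a_0=3, p_0 = 3*1 + 0 = 3, q_0 = 3*0 + 1 = 1.
  i=1: a_1=6, p_1 = 6*3 + 1 = 19, q_1 = 6*1 + 0 = 6.
Indeed p_0^2 - 10*q_0^2 = 9 - 10 = -1, not +1.
Check: 19^2 - 10*6^2 = 361 - 360 = 1, so (x, y) = (19, 6) solves the equation, and by the theorem it is the least positive solution.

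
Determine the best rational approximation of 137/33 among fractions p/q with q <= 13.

Expand x = 137/33 as a continued fraction with the Euclidean algorithm:
  137 = 4*33 + 5, so a_0 = 4.
  33 = 6*5 + 3, so a_1 = 6.
  5 = 1*3 + 2, so a_2 = 1.
  3 = 1*2 + 1, so a_3 = 1.
  2 = 2*1 + 0, so a_4 = 2.
so x = [4; 6, 1, 1, 2].
Convergents (p_i = a_i*p_{i-1} + p_{i-2}, q_i = a_i*q_{i-1} + q_{i-2} with p_{-2}=0, p_{-1}=1, q_{-2}=1, q_{-1}=0), until the denominator exceeds 13:
  i=0: a_0=4, p_0 = 4*1 + 0 = 4, q_0 = 4*0 + 1 = 1.
  i=1: a_1=6, p_1 = 6*4 + 1 = 25, q_1 = 6*1 + 0 = 6.
  i=2: a_2=1, p_2 = 1*25 + 4 = 29, q_2 = 1*6 + 1 = 7.
  i=3: a_3=1, p_3 = 1*29 + 25 = 54, q_3 = 1*7 + 6 = 13.
  i=4: a_4=2, p_4 = 2*54 + 29 = 137, q_4 = 2*13 + 7 = 33.
q_4 = 33 > 13, so the last convergent with denominator <= 13 is p_3/q_3 = 54/13.
The closest fraction with denominator <= 13 is either p_3/q_3 or the intermediate fraction (k*p_3 + p_2)/(k*q_3 + q_2) with the largest k >= 1 whose denominator stays <= 13; these approach x as k grows, and every other convergent or intermediate fraction in range is farther away.
Largest k: floor((13 - q_2)/q_3) = floor((13 - 7)/13) = 0.
Since k = 0, no intermediate fraction beyond p_3/q_3 has denominator <= 13, so the convergent 54/13 is the closest (its error is |137*13 - 54*33|/(33*13) = 1/429).

54/13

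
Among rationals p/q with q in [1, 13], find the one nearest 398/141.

Expand x = 398/141 as a continued fraction with the Euclidean algorithm:
  398 = 2*141 + 116, so a_0 = 2.
  141 = 1*116 + 25, so a_1 = 1.
  116 = 4*25 + 16, so a_2 = 4.
  25 = 1*16 + 9, so a_3 = 1.
  16 = 1*9 + 7, so a_4 = 1.
  9 = 1*7 + 2, so a_5 = 1.
  7 = 3*2 + 1, so a_6 = 3.
  2 = 2*1 + 0, so a_7 = 2.
so x = [2; 1, 4, 1, 1, 1, 3, 2].
Convergents (p_i = a_i*p_{i-1} + p_{i-2}, q_i = a_i*q_{i-1} + q_{i-2} with p_{-2}=0, p_{-1}=1, q_{-2}=1, q_{-1}=0), until the denominator exceeds 13:
  i=0: a_0=2, p_0 = 2*1 + 0 = 2, q_0 = 2*0 + 1 = 1.
  i=1: a_1=1, p_1 = 1*2 + 1 = 3, q_1 = 1*1 + 0 = 1.
  i=2: a_2=4, p_2 = 4*3 + 2 = 14, q_2 = 4*1 + 1 = 5.
  i=3: a_3=1, p_3 = 1*14 + 3 = 17, q_3 = 1*5 + 1 = 6.
  i=4: a_4=1, p_4 = 1*17 + 14 = 31, q_4 = 1*6 + 5 = 11.
  i=5: a_5=1, p_5 = 1*31 + 17 = 48, q_5 = 1*11 + 6 = 17.
q_5 = 17 > 13, so the last convergent with denominator <= 13 is p_4/q_4 = 31/11.
The closest fraction with denominator <= 13 is either p_4/q_4 or the intermediate fraction (k*p_4 + p_3)/(k*q_4 + q_3) with the largest k >= 1 whose denominator stays <= 13; these approach x as k grows, and every other convergent or intermediate fraction in range is farther away.
Largest k: floor((13 - q_3)/q_4) = floor((13 - 6)/11) = 0.
Since k = 0, no intermediate fraction beyond p_4/q_4 has denominator <= 13, so the convergent 31/11 is the closest (its error is |398*11 - 31*141|/(141*11) = 7/1551).

31/11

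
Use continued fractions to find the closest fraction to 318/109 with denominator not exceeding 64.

Expand x = 318/109 as a continued fraction with the Euclidean algorithm:
  318 = 2*109 + 100, so a_0 = 2.
  109 = 1*100 + 9, so a_1 = 1.
  100 = 11*9 + 1, so a_2 = 11.
  9 = 9*1 + 0, so a_3 = 9.
so x = [2; 1, 11, 9].
Convergents (p_i = a_i*p_{i-1} + p_{i-2}, q_i = a_i*q_{i-1} + q_{i-2} with p_{-2}=0, p_{-1}=1, q_{-2}=1, q_{-1}=0), until the denominator exceeds 64:
  i=0: a_0=2, p_0 = 2*1 + 0 = 2, q_0 = 2*0 + 1 = 1.
  i=1: a_1=1, p_1 = 1*2 + 1 = 3, q_1 = 1*1 + 0 = 1.
  i=2: a_2=11, p_2 = 11*3 + 2 = 35, q_2 = 11*1 + 1 = 12.
  i=3: a_3=9, p_3 = 9*35 + 3 = 318, q_3 = 9*12 + 1 = 109.
q_3 = 109 > 64, so the last convergent with denominator <= 64 is p_2/q_2 = 35/12.
The closest fraction with denominator <= 64 is either p_2/q_2 or the intermediate fraction (k*p_2 + p_1)/(k*q_2 + q_1) with the largest k >= 1 whose denominator stays <= 64; these approach x as k grows, and every other convergent or intermediate fraction in range is farther away.
Largest k: floor((64 - q_1)/q_2) = floor((64 - 1)/12) = 5.
That gives (5*35 + 3)/(5*12 + 1) = 178/61.
Compare the errors: |x - 35/12| = |318*12 - 35*109|/(109*12) = 1/1308, and |x - 178/61| = |318*61 - 178*109|/(109*61) = 4/6649.
Cross-multiplying, 4*1308 = 5232 < 6649 = 1*6649, so 4/6649 is smaller: the intermediate fraction 178/61 is closer to x than 35/12.

178/61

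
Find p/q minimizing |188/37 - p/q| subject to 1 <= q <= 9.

46/9

Expand x = 188/37 as a continued fraction with the Euclidean algorithm:
  188 = 5*37 + 3, so a_0 = 5.
  37 = 12*3 + 1, so a_1 = 12.
  3 = 3*1 + 0, so a_2 = 3.
so x = [5; 12, 3].
Convergents (p_i = a_i*p_{i-1} + p_{i-2}, q_i = a_i*q_{i-1} + q_{i-2} with p_{-2}=0, p_{-1}=1, q_{-2}=1, q_{-1}=0), until the denominator exceeds 9:
  i=0: a_0=5, p_0 = 5*1 + 0 = 5, q_0 = 5*0 + 1 = 1.
  i=1: a_1=12, p_1 = 12*5 + 1 = 61, q_1 = 12*1 + 0 = 12.
q_1 = 12 > 9, so the last convergent with denominator <= 9 is p_0/q_0 = 5/1.
The closest fraction with denominator <= 9 is either p_0/q_0 or the intermediate fraction (k*p_0 + p_{-1})/(k*q_0 + q_{-1}) with the largest k >= 1 whose denominator stays <= 9; these approach x as k grows, and every other convergent or intermediate fraction in range is farther away.
Largest k: floor((9 - q_{-1})/q_0) = floor((9 - 0)/1) = 9 (using the seeds p_{-1} = 1, q_{-1} = 0).
That gives (9*5 + 1)/(9*1 + 0) = 46/9.
Compare the errors: |x - 5/1| = |188*1 - 5*37|/(37*1) = 3/37, and |x - 46/9| = |188*9 - 46*37|/(37*9) = 10/333.
Cross-multiplying, 10*37 = 370 < 999 = 3*333, so 10/333 is smaller: the intermediate fraction 46/9 is closer to x than 5/1.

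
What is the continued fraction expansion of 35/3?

[11; 1, 2]

Run the Euclidean algorithm on 35 and 3; the successive quotients are the partial quotients a_0, a_1, ... (each step inverts the fractional part left over by the previous one):
  35 = 11*3 + 2, so a_0 = 11.
  3 = 1*2 + 1, so a_1 = 1.
  2 = 2*1 + 0, so a_2 = 2.
The remainder reaches 0 after 3 divisions, so the expansion has 3 partial quotients, read off in order.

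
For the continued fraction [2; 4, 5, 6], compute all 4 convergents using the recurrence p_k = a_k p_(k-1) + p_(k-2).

Using the convergent recurrence p_i = a_i*p_{i-1} + p_{i-2}, q_i = a_i*q_{i-1} + q_{i-2} with p_{-2}=0, p_{-1}=1, q_{-2}=1, q_{-1}=0:
  i=0: a_0=2, p_0 = 2*1 + 0 = 2, q_0 = 2*0 + 1 = 1.
  i=1: a_1=4, p_1 = 4*2 + 1 = 9, q_1 = 4*1 + 0 = 4.
  i=2: a_2=5, p_2 = 5*9 + 2 = 47, q_2 = 5*4 + 1 = 21.
  i=3: a_3=6, p_3 = 6*47 + 9 = 291, q_3 = 6*21 + 4 = 130.

2/1, 9/4, 47/21, 291/130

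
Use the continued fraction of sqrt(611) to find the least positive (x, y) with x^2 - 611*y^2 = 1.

(x, y) = (236926, 9585)

First expand sqrt(611) as a continued fraction. With x_i = (sqrt(611) + m_i)/d_i and (m_0, d_0) = (0, 1): a_0 = floor(sqrt(611)) = 24, since 24^2 = 576 <= 611 < 625 = 25^2.
Iterate m_{i+1} = d_i*a_i - m_i, d_{i+1} = (611 - m_{i+1}^2)/d_i, a_{i+1} = floor((a_0 + m_{i+1})/d_{i+1}):
  m_1 = 1*24 - 0 = 24, d_1 = (611 - 24^2)/1 = 35/1 = 35, a_1 = floor((24 + 24)/35) = 1.
  m_2 = 35*1 - 24 = 11, d_2 = (611 - 11^2)/35 = 490/35 = 14, a_2 = floor((24 + 11)/14) = 2.
  m_3 = 14*2 - 11 = 17, d_3 = (611 - 17^2)/14 = 322/14 = 23, a_3 = floor((24 + 17)/23) = 1.
  m_4 = 23*1 - 17 = 6, d_4 = (611 - 6^2)/23 = 575/23 = 25, a_4 = floor((24 + 6)/25) = 1.
  m_5 = 25*1 - 6 = 19, d_5 = (611 - 19^2)/25 = 250/25 = 10, a_5 = floor((24 + 19)/10) = 4.
  m_6 = 10*4 - 19 = 21, d_6 = (611 - 21^2)/10 = 170/10 = 17, a_6 = floor((24 + 21)/17) = 2.
  m_7 = 17*2 - 21 = 13, d_7 = (611 - 13^2)/17 = 442/17 = 26, a_7 = floor((24 + 13)/26) = 1.
  m_8 = 26*1 - 13 = 13, d_8 = (611 - 13^2)/26 = 442/26 = 17, a_8 = floor((24 + 13)/17) = 2.
  m_9 = 17*2 - 13 = 21, d_9 = (611 - 21^2)/17 = 170/17 = 10, a_9 = floor((24 + 21)/10) = 4.
  m_10 = 10*4 - 21 = 19, d_10 = (611 - 19^2)/10 = 250/10 = 25, a_10 = floor((24 + 19)/25) = 1.
  m_11 = 25*1 - 19 = 6, d_11 = (611 - 6^2)/25 = 575/25 = 23, a_11 = floor((24 + 6)/23) = 1.
  m_12 = 23*1 - 6 = 17, d_12 = (611 - 17^2)/23 = 322/23 = 14, a_12 = floor((24 + 17)/14) = 2.
  m_13 = 14*2 - 17 = 11, d_13 = (611 - 11^2)/14 = 490/14 = 35, a_13 = floor((24 + 11)/35) = 1.
  m_14 = 35*1 - 11 = 24, d_14 = (611 - 24^2)/35 = 35/35 = 1, a_14 = floor((24 + 24)/1) = 48.
  m_15 = 1*48 - 24 = 24, d_15 = (611 - 24^2)/1 = 35/1 = 35: (m_15, d_15) = (m_1, d_1) = (24, 35), so from here the quotients repeat a_1, ..., a_14; the period length is 14.
So sqrt(611) = [24; (1, 2, 1, 1, 4, 2, 1, 2, 4, 1, 1, 2, 1, 48)] with period length k = 14.
k is even, so the fundamental solution of x^2 - 611y^2 = 1 is (p_{k-1}, q_{k-1}) = (p_13, q_13); compute convergents through index 13.
Convergents (p_i = a_i*p_{i-1} + p_{i-2}, q_i = a_i*q_{i-1} + q_{i-2} with p_{-2}=0, p_{-1}=1, q_{-2}=1, q_{-1}=0):
  i=0: a_0=24, p_0 = 24*1 + 0 = 24, q_0 = 24*0 + 1 = 1.
  i=1: a_1=1, p_1 = 1*24 + 1 = 25, q_1 = 1*1 + 0 = 1.
  i=2: a_2=2, p_2 = 2*25 + 24 = 74, q_2 = 2*1 + 1 = 3.
  i=3: a_3=1, p_3 = 1*74 + 25 = 99, q_3 = 1*3 + 1 = 4.
  i=4: a_4=1, p_4 = 1*99 + 74 = 173, q_4 = 1*4 + 3 = 7.
  i=5: a_5=4, p_5 = 4*173 + 99 = 791, q_5 = 4*7 + 4 = 32.
  i=6: a_6=2, p_6 = 2*791 + 173 = 1755, q_6 = 2*32 + 7 = 71.
  i=7: a_7=1, p_7 = 1*1755 + 791 = 2546, q_7 = 1*71 + 32 = 103.
  i=8: a_8=2, p_8 = 2*2546 + 1755 = 6847, q_8 = 2*103 + 71 = 277.
  i=9: a_9=4, p_9 = 4*6847 + 2546 = 29934, q_9 = 4*277 + 103 = 1211.
  i=10: a_10=1, p_10 = 1*29934 + 6847 = 36781, q_10 = 1*1211 + 277 = 1488.
  i=11: a_11=1, p_11 = 1*36781 + 29934 = 66715, q_11 = 1*1488 + 1211 = 2699.
  i=12: a_12=2, p_12 = 2*66715 + 36781 = 170211, q_12 = 2*2699 + 1488 = 6886.
  i=13: a_13=1, p_13 = 1*170211 + 66715 = 236926, q_13 = 1*6886 + 2699 = 9585.
Check: 236926^2 - 611*9585^2 = 56133929476 - 56133929475 = 1, so (x, y) = (236926, 9585) solves the equation, and by the theorem it is the least positive solution.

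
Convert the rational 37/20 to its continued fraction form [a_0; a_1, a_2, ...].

Run the Euclidean algorithm on 37 and 20; the successive quotients are the partial quotients a_0, a_1, ... (each step inverts the fractional part left over by the previous one):
  37 = 1*20 + 17, so a_0 = 1.
  20 = 1*17 + 3, so a_1 = 1.
  17 = 5*3 + 2, so a_2 = 5.
  3 = 1*2 + 1, so a_3 = 1.
  2 = 2*1 + 0, so a_4 = 2.
The remainder reaches 0 after 5 divisions, so the expansion has 5 partial quotients, read off in order.

[1; 1, 5, 1, 2]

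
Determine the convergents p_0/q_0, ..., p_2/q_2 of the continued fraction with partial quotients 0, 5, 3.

Using the convergent recurrence p_i = a_i*p_{i-1} + p_{i-2}, q_i = a_i*q_{i-1} + q_{i-2} with p_{-2}=0, p_{-1}=1, q_{-2}=1, q_{-1}=0:
  i=0: a_0=0, p_0 = 0*1 + 0 = 0, q_0 = 0*0 + 1 = 1.
  i=1: a_1=5, p_1 = 5*0 + 1 = 1, q_1 = 5*1 + 0 = 5.
  i=2: a_2=3, p_2 = 3*1 + 0 = 3, q_2 = 3*5 + 1 = 16.

0/1, 1/5, 3/16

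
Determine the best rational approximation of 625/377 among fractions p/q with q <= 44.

63/38

Expand x = 625/377 as a continued fraction with the Euclidean algorithm:
  625 = 1*377 + 248, so a_0 = 1.
  377 = 1*248 + 129, so a_1 = 1.
  248 = 1*129 + 119, so a_2 = 1.
  129 = 1*119 + 10, so a_3 = 1.
  119 = 11*10 + 9, so a_4 = 11.
  10 = 1*9 + 1, so a_5 = 1.
  9 = 9*1 + 0, so a_6 = 9.
so x = [1; 1, 1, 1, 11, 1, 9].
Convergents (p_i = a_i*p_{i-1} + p_{i-2}, q_i = a_i*q_{i-1} + q_{i-2} with p_{-2}=0, p_{-1}=1, q_{-2}=1, q_{-1}=0), until the denominator exceeds 44:
  i=0: a_0=1, p_0 = 1*1 + 0 = 1, q_0 = 1*0 + 1 = 1.
  i=1: a_1=1, p_1 = 1*1 + 1 = 2, q_1 = 1*1 + 0 = 1.
  i=2: a_2=1, p_2 = 1*2 + 1 = 3, q_2 = 1*1 + 1 = 2.
  i=3: a_3=1, p_3 = 1*3 + 2 = 5, q_3 = 1*2 + 1 = 3.
  i=4: a_4=11, p_4 = 11*5 + 3 = 58, q_4 = 11*3 + 2 = 35.
  i=5: a_5=1, p_5 = 1*58 + 5 = 63, q_5 = 1*35 + 3 = 38.
  i=6: a_6=9, p_6 = 9*63 + 58 = 625, q_6 = 9*38 + 35 = 377.
q_6 = 377 > 44, so the last convergent with denominator <= 44 is p_5/q_5 = 63/38.
The closest fraction with denominator <= 44 is either p_5/q_5 or the intermediate fraction (k*p_5 + p_4)/(k*q_5 + q_4) with the largest k >= 1 whose denominator stays <= 44; these approach x as k grows, and every other convergent or intermediate fraction in range is farther away.
Largest k: floor((44 - q_4)/q_5) = floor((44 - 35)/38) = 0.
Since k = 0, no intermediate fraction beyond p_5/q_5 has denominator <= 44, so the convergent 63/38 is the closest (its error is |625*38 - 63*377|/(377*38) = 1/14326).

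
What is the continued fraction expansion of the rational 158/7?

[22; 1, 1, 3]

Run the Euclidean algorithm on 158 and 7; the successive quotients are the partial quotients a_0, a_1, ... (each step inverts the fractional part left over by the previous one):
  158 = 22*7 + 4, so a_0 = 22.
  7 = 1*4 + 3, so a_1 = 1.
  4 = 1*3 + 1, so a_2 = 1.
  3 = 3*1 + 0, so a_3 = 3.
The remainder reaches 0 after 4 divisions, so the expansion has 4 partial quotients, read off in order.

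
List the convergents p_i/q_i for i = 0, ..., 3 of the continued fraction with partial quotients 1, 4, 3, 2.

Using the convergent recurrence p_i = a_i*p_{i-1} + p_{i-2}, q_i = a_i*q_{i-1} + q_{i-2} with p_{-2}=0, p_{-1}=1, q_{-2}=1, q_{-1}=0:
  i=0: a_0=1, p_0 = 1*1 + 0 = 1, q_0 = 1*0 + 1 = 1.
  i=1: a_1=4, p_1 = 4*1 + 1 = 5, q_1 = 4*1 + 0 = 4.
  i=2: a_2=3, p_2 = 3*5 + 1 = 16, q_2 = 3*4 + 1 = 13.
  i=3: a_3=2, p_3 = 2*16 + 5 = 37, q_3 = 2*13 + 4 = 30.

1/1, 5/4, 16/13, 37/30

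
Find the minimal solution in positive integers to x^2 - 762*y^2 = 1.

First expand sqrt(762) as a continued fraction. With x_i = (sqrt(762) + m_i)/d_i and (m_0, d_0) = (0, 1): a_0 = floor(sqrt(762)) = 27, since 27^2 = 729 <= 762 < 784 = 28^2.
Iterate m_{i+1} = d_i*a_i - m_i, d_{i+1} = (762 - m_{i+1}^2)/d_i, a_{i+1} = floor((a_0 + m_{i+1})/d_{i+1}):
  m_1 = 1*27 - 0 = 27, d_1 = (762 - 27^2)/1 = 33/1 = 33, a_1 = floor((27 + 27)/33) = 1.
  m_2 = 33*1 - 27 = 6, d_2 = (762 - 6^2)/33 = 726/33 = 22, a_2 = floor((27 + 6)/22) = 1.
  m_3 = 22*1 - 6 = 16, d_3 = (762 - 16^2)/22 = 506/22 = 23, a_3 = floor((27 + 16)/23) = 1.
  m_4 = 23*1 - 16 = 7, d_4 = (762 - 7^2)/23 = 713/23 = 31, a_4 = floor((27 + 7)/31) = 1.
  m_5 = 31*1 - 7 = 24, d_5 = (762 - 24^2)/31 = 186/31 = 6, a_5 = floor((27 + 24)/6) = 8.
  m_6 = 6*8 - 24 = 24, d_6 = (762 - 24^2)/6 = 186/6 = 31, a_6 = floor((27 + 24)/31) = 1.
  m_7 = 31*1 - 24 = 7, d_7 = (762 - 7^2)/31 = 713/31 = 23, a_7 = floor((27 + 7)/23) = 1.
  m_8 = 23*1 - 7 = 16, d_8 = (762 - 16^2)/23 = 506/23 = 22, a_8 = floor((27 + 16)/22) = 1.
  m_9 = 22*1 - 16 = 6, d_9 = (762 - 6^2)/22 = 726/22 = 33, a_9 = floor((27 + 6)/33) = 1.
  m_10 = 33*1 - 6 = 27, d_10 = (762 - 27^2)/33 = 33/33 = 1, a_10 = floor((27 + 27)/1) = 54.
  m_11 = 1*54 - 27 = 27, d_11 = (762 - 27^2)/1 = 33/1 = 33: (m_11, d_11) = (m_1, d_1) = (27, 33), so from here the quotients repeat a_1, ..., a_10; the period length is 10.
So sqrt(762) = [27; (1, 1, 1, 1, 8, 1, 1, 1, 1, 54)] with period length k = 10.
k is even, so the fundamental solution of x^2 - 762y^2 = 1 is (p_{k-1}, q_{k-1}) = (p_9, q_9); compute convergents through index 9.
Convergents (p_i = a_i*p_{i-1} + p_{i-2}, q_i = a_i*q_{i-1} + q_{i-2} with p_{-2}=0, p_{-1}=1, q_{-2}=1, q_{-1}=0):
  i=0: a_0=27, p_0 = 27*1 + 0 = 27, q_0 = 27*0 + 1 = 1.
  i=1: a_1=1, p_1 = 1*27 + 1 = 28, q_1 = 1*1 + 0 = 1.
  i=2: a_2=1, p_2 = 1*28 + 27 = 55, q_2 = 1*1 + 1 = 2.
  i=3: a_3=1, p_3 = 1*55 + 28 = 83, q_3 = 1*2 + 1 = 3.
  i=4: a_4=1, p_4 = 1*83 + 55 = 138, q_4 = 1*3 + 2 = 5.
  i=5: a_5=8, p_5 = 8*138 + 83 = 1187, q_5 = 8*5 + 3 = 43.
  i=6: a_6=1, p_6 = 1*1187 + 138 = 1325, q_6 = 1*43 + 5 = 48.
  i=7: a_7=1, p_7 = 1*1325 + 1187 = 2512, q_7 = 1*48 + 43 = 91.
  i=8: a_8=1, p_8 = 1*2512 + 1325 = 3837, q_8 = 1*91 + 48 = 139.
  i=9: a_9=1, p_9 = 1*3837 + 2512 = 6349, q_9 = 1*139 + 91 = 230.
Check: 6349^2 - 762*230^2 = 40309801 - 40309800 = 1, so (x, y) = (6349, 230) solves the equation, and by the theorem it is the least positive solution.

(x, y) = (6349, 230)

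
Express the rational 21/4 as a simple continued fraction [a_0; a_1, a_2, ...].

Run the Euclidean algorithm on 21 and 4; the successive quotients are the partial quotients a_0, a_1, ... (each step inverts the fractional part left over by the previous one):
  21 = 5*4 + 1, so a_0 = 5.
  4 = 4*1 + 0, so a_1 = 4.
The remainder reaches 0 after 2 divisions, so the expansion has 2 partial quotients, read off in order.

[5; 4]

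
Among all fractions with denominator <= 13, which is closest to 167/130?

Expand x = 167/130 as a continued fraction with the Euclidean algorithm:
  167 = 1*130 + 37, so a_0 = 1.
  130 = 3*37 + 19, so a_1 = 3.
  37 = 1*19 + 18, so a_2 = 1.
  19 = 1*18 + 1, so a_3 = 1.
  18 = 18*1 + 0, so a_4 = 18.
so x = [1; 3, 1, 1, 18].
Convergents (p_i = a_i*p_{i-1} + p_{i-2}, q_i = a_i*q_{i-1} + q_{i-2} with p_{-2}=0, p_{-1}=1, q_{-2}=1, q_{-1}=0), until the denominator exceeds 13:
  i=0: a_0=1, p_0 = 1*1 + 0 = 1, q_0 = 1*0 + 1 = 1.
  i=1: a_1=3, p_1 = 3*1 + 1 = 4, q_1 = 3*1 + 0 = 3.
  i=2: a_2=1, p_2 = 1*4 + 1 = 5, q_2 = 1*3 + 1 = 4.
  i=3: a_3=1, p_3 = 1*5 + 4 = 9, q_3 = 1*4 + 3 = 7.
  i=4: a_4=18, p_4 = 18*9 + 5 = 167, q_4 = 18*7 + 4 = 130.
q_4 = 130 > 13, so the last convergent with denominator <= 13 is p_3/q_3 = 9/7.
The closest fraction with denominator <= 13 is either p_3/q_3 or the intermediate fraction (k*p_3 + p_2)/(k*q_3 + q_2) with the largest k >= 1 whose denominator stays <= 13; these approach x as k grows, and every other convergent or intermediate fraction in range is farther away.
Largest k: floor((13 - q_2)/q_3) = floor((13 - 4)/7) = 1.
That gives (1*9 + 5)/(1*7 + 4) = 14/11.
Compare the errors: |x - 9/7| = |167*7 - 9*130|/(130*7) = 1/910, and |x - 14/11| = |167*11 - 14*130|/(130*11) = 17/1430.
Cross-multiplying, 1*1430 = 1430 < 15470 = 17*910, so 1/910 is smaller: the convergent 9/7 is closer to x than 14/11.

9/7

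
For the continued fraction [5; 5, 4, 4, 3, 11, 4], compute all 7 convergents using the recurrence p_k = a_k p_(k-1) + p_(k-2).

5/1, 26/5, 109/21, 462/89, 1495/288, 16907/3257, 69123/13316

Using the convergent recurrence p_i = a_i*p_{i-1} + p_{i-2}, q_i = a_i*q_{i-1} + q_{i-2} with p_{-2}=0, p_{-1}=1, q_{-2}=1, q_{-1}=0:
  i=0: a_0=5, p_0 = 5*1 + 0 = 5, q_0 = 5*0 + 1 = 1.
  i=1: a_1=5, p_1 = 5*5 + 1 = 26, q_1 = 5*1 + 0 = 5.
  i=2: a_2=4, p_2 = 4*26 + 5 = 109, q_2 = 4*5 + 1 = 21.
  i=3: a_3=4, p_3 = 4*109 + 26 = 462, q_3 = 4*21 + 5 = 89.
  i=4: a_4=3, p_4 = 3*462 + 109 = 1495, q_4 = 3*89 + 21 = 288.
  i=5: a_5=11, p_5 = 11*1495 + 462 = 16907, q_5 = 11*288 + 89 = 3257.
  i=6: a_6=4, p_6 = 4*16907 + 1495 = 69123, q_6 = 4*3257 + 288 = 13316.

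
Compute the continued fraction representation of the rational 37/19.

[1; 1, 18]

Run the Euclidean algorithm on 37 and 19; the successive quotients are the partial quotients a_0, a_1, ... (each step inverts the fractional part left over by the previous one):
  37 = 1*19 + 18, so a_0 = 1.
  19 = 1*18 + 1, so a_1 = 1.
  18 = 18*1 + 0, so a_2 = 18.
The remainder reaches 0 after 3 divisions, so the expansion has 3 partial quotients, read off in order.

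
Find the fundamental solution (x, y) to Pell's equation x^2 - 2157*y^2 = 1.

(x, y) = (82139999, 1768600)

First expand sqrt(2157) as a continued fraction. With x_i = (sqrt(2157) + m_i)/d_i and (m_0, d_0) = (0, 1): a_0 = floor(sqrt(2157)) = 46, since 46^2 = 2116 <= 2157 < 2209 = 47^2.
Iterate m_{i+1} = d_i*a_i - m_i, d_{i+1} = (2157 - m_{i+1}^2)/d_i, a_{i+1} = floor((a_0 + m_{i+1})/d_{i+1}):
  m_1 = 1*46 - 0 = 46, d_1 = (2157 - 46^2)/1 = 41/1 = 41, a_1 = floor((46 + 46)/41) = 2.
  m_2 = 41*2 - 46 = 36, d_2 = (2157 - 36^2)/41 = 861/41 = 21, a_2 = floor((46 + 36)/21) = 3.
  m_3 = 21*3 - 36 = 27, d_3 = (2157 - 27^2)/21 = 1428/21 = 68, a_3 = floor((46 + 27)/68) = 1.
  m_4 = 68*1 - 27 = 41, d_4 = (2157 - 41^2)/68 = 476/68 = 7, a_4 = floor((46 + 41)/7) = 12.
  m_5 = 7*12 - 41 = 43, d_5 = (2157 - 43^2)/7 = 308/7 = 44, a_5 = floor((46 + 43)/44) = 2.
  m_6 = 44*2 - 43 = 45, d_6 = (2157 - 45^2)/44 = 132/44 = 3, a_6 = floor((46 + 45)/3) = 30.
  m_7 = 3*30 - 45 = 45, d_7 = (2157 - 45^2)/3 = 132/3 = 44, a_7 = floor((46 + 45)/44) = 2.
  m_8 = 44*2 - 45 = 43, d_8 = (2157 - 43^2)/44 = 308/44 = 7, a_8 = floor((46 + 43)/7) = 12.
  m_9 = 7*12 - 43 = 41, d_9 = (2157 - 41^2)/7 = 476/7 = 68, a_9 = floor((46 + 41)/68) = 1.
  m_10 = 68*1 - 41 = 27, d_10 = (2157 - 27^2)/68 = 1428/68 = 21, a_10 = floor((46 + 27)/21) = 3.
  m_11 = 21*3 - 27 = 36, d_11 = (2157 - 36^2)/21 = 861/21 = 41, a_11 = floor((46 + 36)/41) = 2.
  m_12 = 41*2 - 36 = 46, d_12 = (2157 - 46^2)/41 = 41/41 = 1, a_12 = floor((46 + 46)/1) = 92.
  m_13 = 1*92 - 46 = 46, d_13 = (2157 - 46^2)/1 = 41/1 = 41: (m_13, d_13) = (m_1, d_1) = (46, 41), so from here the quotients repeat a_1, ..., a_12; the period length is 12.
So sqrt(2157) = [46; (2, 3, 1, 12, 2, 30, 2, 12, 1, 3, 2, 92)] with period length k = 12.
k is even, so the fundamental solution of x^2 - 2157y^2 = 1 is (p_{k-1}, q_{k-1}) = (p_11, q_11); compute convergents through index 11.
Convergents (p_i = a_i*p_{i-1} + p_{i-2}, q_i = a_i*q_{i-1} + q_{i-2} with p_{-2}=0, p_{-1}=1, q_{-2}=1, q_{-1}=0):
  i=0: a_0=46, p_0 = 46*1 + 0 = 46, q_0 = 46*0 + 1 = 1.
  i=1: a_1=2, p_1 = 2*46 + 1 = 93, q_1 = 2*1 + 0 = 2.
  i=2: a_2=3, p_2 = 3*93 + 46 = 325, q_2 = 3*2 + 1 = 7.
  i=3: a_3=1, p_3 = 1*325 + 93 = 418, q_3 = 1*7 + 2 = 9.
  i=4: a_4=12, p_4 = 12*418 + 325 = 5341, q_4 = 12*9 + 7 = 115.
  i=5: a_5=2, p_5 = 2*5341 + 418 = 11100, q_5 = 2*115 + 9 = 239.
  i=6: a_6=30, p_6 = 30*11100 + 5341 = 338341, q_6 = 30*239 + 115 = 7285.
  i=7: a_7=2, p_7 = 2*338341 + 11100 = 687782, q_7 = 2*7285 + 239 = 14809.
  i=8: a_8=12, p_8 = 12*687782 + 338341 = 8591725, q_8 = 12*14809 + 7285 = 184993.
  i=9: a_9=1, p_9 = 1*8591725 + 687782 = 9279507, q_9 = 1*184993 + 14809 = 199802.
  i=10: a_10=3, p_10 = 3*9279507 + 8591725 = 36430246, q_10 = 3*199802 + 184993 = 784399.
  i=11: a_11=2, p_11 = 2*36430246 + 9279507 = 82139999, q_11 = 2*784399 + 199802 = 1768600.
Check: 82139999^2 - 2157*1768600^2 = 6746979435720001 - 6746979435720000 = 1, so (x, y) = (82139999, 1768600) solves the equation, and by the theorem it is the least positive solution.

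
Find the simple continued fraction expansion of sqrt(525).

[22; (1, 10, 2, 10, 1, 44)]

Write x_i = (sqrt(525) + m_i)/d_i with (m_0, d_0) = (0, 1). a_0 = floor(sqrt(525)) = 22, since 22^2 = 484 <= 525 < 529 = 23^2.
Iterate m_{i+1} = d_i*a_i - m_i, d_{i+1} = (525 - m_{i+1}^2)/d_i, a_{i+1} = floor((a_0 + m_{i+1})/d_{i+1}):
  m_1 = 1*22 - 0 = 22, d_1 = (525 - 22^2)/1 = 41/1 = 41, a_1 = floor((22 + 22)/41) = 1.
  m_2 = 41*1 - 22 = 19, d_2 = (525 - 19^2)/41 = 164/41 = 4, a_2 = floor((22 + 19)/4) = 10.
  m_3 = 4*10 - 19 = 21, d_3 = (525 - 21^2)/4 = 84/4 = 21, a_3 = floor((22 + 21)/21) = 2.
  m_4 = 21*2 - 21 = 21, d_4 = (525 - 21^2)/21 = 84/21 = 4, a_4 = floor((22 + 21)/4) = 10.
  m_5 = 4*10 - 21 = 19, d_5 = (525 - 19^2)/4 = 164/4 = 41, a_5 = floor((22 + 19)/41) = 1.
  m_6 = 41*1 - 19 = 22, d_6 = (525 - 22^2)/41 = 41/41 = 1, a_6 = floor((22 + 22)/1) = 44.
  m_7 = 1*44 - 22 = 22, d_7 = (525 - 22^2)/1 = 41/1 = 41: (m_7, d_7) = (m_1, d_1) = (22, 41), so from here the quotients repeat a_1, ..., a_6; the period length is 6.
Hence the expansion of sqrt(525) is a_0 = 22 followed by the repeating block 1, 10, 2, 10, 1, 44 (period 6).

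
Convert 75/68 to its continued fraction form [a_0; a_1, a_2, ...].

Run the Euclidean algorithm on 75 and 68; the successive quotients are the partial quotients a_0, a_1, ... (each step inverts the fractional part left over by the previous one):
  75 = 1*68 + 7, so a_0 = 1.
  68 = 9*7 + 5, so a_1 = 9.
  7 = 1*5 + 2, so a_2 = 1.
  5 = 2*2 + 1, so a_3 = 2.
  2 = 2*1 + 0, so a_4 = 2.
The remainder reaches 0 after 5 divisions, so the expansion has 5 partial quotients, read off in order.

[1; 9, 1, 2, 2]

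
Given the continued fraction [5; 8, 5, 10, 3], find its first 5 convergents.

Using the convergent recurrence p_i = a_i*p_{i-1} + p_{i-2}, q_i = a_i*q_{i-1} + q_{i-2} with p_{-2}=0, p_{-1}=1, q_{-2}=1, q_{-1}=0:
  i=0: a_0=5, p_0 = 5*1 + 0 = 5, q_0 = 5*0 + 1 = 1.
  i=1: a_1=8, p_1 = 8*5 + 1 = 41, q_1 = 8*1 + 0 = 8.
  i=2: a_2=5, p_2 = 5*41 + 5 = 210, q_2 = 5*8 + 1 = 41.
  i=3: a_3=10, p_3 = 10*210 + 41 = 2141, q_3 = 10*41 + 8 = 418.
  i=4: a_4=3, p_4 = 3*2141 + 210 = 6633, q_4 = 3*418 + 41 = 1295.

5/1, 41/8, 210/41, 2141/418, 6633/1295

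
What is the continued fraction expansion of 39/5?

Run the Euclidean algorithm on 39 and 5; the successive quotients are the partial quotients a_0, a_1, ... (each step inverts the fractional part left over by the previous one):
  39 = 7*5 + 4, so a_0 = 7.
  5 = 1*4 + 1, so a_1 = 1.
  4 = 4*1 + 0, so a_2 = 4.
The remainder reaches 0 after 3 divisions, so the expansion has 3 partial quotients, read off in order.

[7; 1, 4]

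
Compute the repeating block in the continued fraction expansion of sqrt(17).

Write x_i = (sqrt(17) + m_i)/d_i with (m_0, d_0) = (0, 1). a_0 = floor(sqrt(17)) = 4, since 4^2 = 16 <= 17 < 25 = 5^2.
Iterate m_{i+1} = d_i*a_i - m_i, d_{i+1} = (17 - m_{i+1}^2)/d_i, a_{i+1} = floor((a_0 + m_{i+1})/d_{i+1}):
  m_1 = 1*4 - 0 = 4, d_1 = (17 - 4^2)/1 = 1/1 = 1, a_1 = floor((4 + 4)/1) = 8.
  m_2 = 1*8 - 4 = 4, d_2 = (17 - 4^2)/1 = 1/1 = 1: (m_2, d_2) = (m_1, d_1) = (4, 1), so from here the quotient a_1 repeats; the period length is 1.
Hence the expansion of sqrt(17) is a_0 = 4 followed by the repeating block 8 (period 1).

[4; (8)]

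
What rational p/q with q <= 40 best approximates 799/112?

Expand x = 799/112 as a continued fraction with the Euclidean algorithm:
  799 = 7*112 + 15, so a_0 = 7.
  112 = 7*15 + 7, so a_1 = 7.
  15 = 2*7 + 1, so a_2 = 2.
  7 = 7*1 + 0, so a_3 = 7.
so x = [7; 7, 2, 7].
Convergents (p_i = a_i*p_{i-1} + p_{i-2}, q_i = a_i*q_{i-1} + q_{i-2} with p_{-2}=0, p_{-1}=1, q_{-2}=1, q_{-1}=0), until the denominator exceeds 40:
  i=0: a_0=7, p_0 = 7*1 + 0 = 7, q_0 = 7*0 + 1 = 1.
  i=1: a_1=7, p_1 = 7*7 + 1 = 50, q_1 = 7*1 + 0 = 7.
  i=2: a_2=2, p_2 = 2*50 + 7 = 107, q_2 = 2*7 + 1 = 15.
  i=3: a_3=7, p_3 = 7*107 + 50 = 799, q_3 = 7*15 + 7 = 112.
q_3 = 112 > 40, so the last convergent with denominator <= 40 is p_2/q_2 = 107/15.
The closest fraction with denominator <= 40 is either p_2/q_2 or the intermediate fraction (k*p_2 + p_1)/(k*q_2 + q_1) with the largest k >= 1 whose denominator stays <= 40; these approach x as k grows, and every other convergent or intermediate fraction in range is farther away.
Largest k: floor((40 - q_1)/q_2) = floor((40 - 7)/15) = 2.
That gives (2*107 + 50)/(2*15 + 7) = 264/37.
Compare the errors: |x - 107/15| = |799*15 - 107*112|/(112*15) = 1/1680, and |x - 264/37| = |799*37 - 264*112|/(112*37) = 5/4144.
Cross-multiplying, 1*4144 = 4144 < 8400 = 5*1680, so 1/1680 is smaller: the convergent 107/15 is closer to x than 264/37.

107/15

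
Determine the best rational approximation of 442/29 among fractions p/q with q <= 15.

Expand x = 442/29 as a continued fraction with the Euclidean algorithm:
  442 = 15*29 + 7, so a_0 = 15.
  29 = 4*7 + 1, so a_1 = 4.
  7 = 7*1 + 0, so a_2 = 7.
so x = [15; 4, 7].
Convergents (p_i = a_i*p_{i-1} + p_{i-2}, q_i = a_i*q_{i-1} + q_{i-2} with p_{-2}=0, p_{-1}=1, q_{-2}=1, q_{-1}=0), until the denominator exceeds 15:
  i=0: a_0=15, p_0 = 15*1 + 0 = 15, q_0 = 15*0 + 1 = 1.
  i=1: a_1=4, p_1 = 4*15 + 1 = 61, q_1 = 4*1 + 0 = 4.
  i=2: a_2=7, p_2 = 7*61 + 15 = 442, q_2 = 7*4 + 1 = 29.
q_2 = 29 > 15, so the last convergent with denominator <= 15 is p_1/q_1 = 61/4.
The closest fraction with denominator <= 15 is either p_1/q_1 or the intermediate fraction (k*p_1 + p_0)/(k*q_1 + q_0) with the largest k >= 1 whose denominator stays <= 15; these approach x as k grows, and every other convergent or intermediate fraction in range is farther away.
Largest k: floor((15 - q_0)/q_1) = floor((15 - 1)/4) = 3.
That gives (3*61 + 15)/(3*4 + 1) = 198/13.
Compare the errors: |x - 61/4| = |442*4 - 61*29|/(29*4) = 1/116, and |x - 198/13| = |442*13 - 198*29|/(29*13) = 4/377.
Cross-multiplying, 1*377 = 377 < 464 = 4*116, so 1/116 is smaller: the convergent 61/4 is closer to x than 198/13.

61/4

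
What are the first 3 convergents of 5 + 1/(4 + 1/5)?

5/1, 21/4, 110/21

Using the convergent recurrence p_i = a_i*p_{i-1} + p_{i-2}, q_i = a_i*q_{i-1} + q_{i-2} with p_{-2}=0, p_{-1}=1, q_{-2}=1, q_{-1}=0:
  i=0: a_0=5, p_0 = 5*1 + 0 = 5, q_0 = 5*0 + 1 = 1.
  i=1: a_1=4, p_1 = 4*5 + 1 = 21, q_1 = 4*1 + 0 = 4.
  i=2: a_2=5, p_2 = 5*21 + 5 = 110, q_2 = 5*4 + 1 = 21.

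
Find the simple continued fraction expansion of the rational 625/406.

Run the Euclidean algorithm on 625 and 406; the successive quotients are the partial quotients a_0, a_1, ... (each step inverts the fractional part left over by the previous one):
  625 = 1*406 + 219, so a_0 = 1.
  406 = 1*219 + 187, so a_1 = 1.
  219 = 1*187 + 32, so a_2 = 1.
  187 = 5*32 + 27, so a_3 = 5.
  32 = 1*27 + 5, so a_4 = 1.
  27 = 5*5 + 2, so a_5 = 5.
  5 = 2*2 + 1, so a_6 = 2.
  2 = 2*1 + 0, so a_7 = 2.
The remainder reaches 0 after 8 divisions, so the expansion has 8 partial quotients, read off in order.

[1; 1, 1, 5, 1, 5, 2, 2]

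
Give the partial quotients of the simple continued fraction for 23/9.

Run the Euclidean algorithm on 23 and 9; the successive quotients are the partial quotients a_0, a_1, ... (each step inverts the fractional part left over by the previous one):
  23 = 2*9 + 5, so a_0 = 2.
  9 = 1*5 + 4, so a_1 = 1.
  5 = 1*4 + 1, so a_2 = 1.
  4 = 4*1 + 0, so a_3 = 4.
The remainder reaches 0 after 4 divisions, so the expansion has 4 partial quotients, read off in order.

[2; 1, 1, 4]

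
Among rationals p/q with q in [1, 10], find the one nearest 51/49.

Expand x = 51/49 as a continued fraction with the Euclidean algorithm:
  51 = 1*49 + 2, so a_0 = 1.
  49 = 24*2 + 1, so a_1 = 24.
  2 = 2*1 + 0, so a_2 = 2.
so x = [1; 24, 2].
Convergents (p_i = a_i*p_{i-1} + p_{i-2}, q_i = a_i*q_{i-1} + q_{i-2} with p_{-2}=0, p_{-1}=1, q_{-2}=1, q_{-1}=0), until the denominator exceeds 10:
  i=0: a_0=1, p_0 = 1*1 + 0 = 1, q_0 = 1*0 + 1 = 1.
  i=1: a_1=24, p_1 = 24*1 + 1 = 25, q_1 = 24*1 + 0 = 24.
q_1 = 24 > 10, so the last convergent with denominator <= 10 is p_0/q_0 = 1/1.
The closest fraction with denominator <= 10 is either p_0/q_0 or the intermediate fraction (k*p_0 + p_{-1})/(k*q_0 + q_{-1}) with the largest k >= 1 whose denominator stays <= 10; these approach x as k grows, and every other convergent or intermediate fraction in range is farther away.
Largest k: floor((10 - q_{-1})/q_0) = floor((10 - 0)/1) = 10 (using the seeds p_{-1} = 1, q_{-1} = 0).
That gives (10*1 + 1)/(10*1 + 0) = 11/10.
Compare the errors: |x - 1/1| = |51*1 - 1*49|/(49*1) = 2/49, and |x - 11/10| = |51*10 - 11*49|/(49*10) = 29/490.
Cross-multiplying, 2*490 = 980 < 1421 = 29*49, so 2/49 is smaller: the convergent 1/1 is closer to x than 11/10.

1/1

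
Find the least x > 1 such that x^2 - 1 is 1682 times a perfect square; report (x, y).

(x, y) = (3363, 82)

First expand sqrt(1682) as a continued fraction. With x_i = (sqrt(1682) + m_i)/d_i and (m_0, d_0) = (0, 1): a_0 = floor(sqrt(1682)) = 41, since 41^2 = 1681 <= 1682 < 1764 = 42^2.
Iterate m_{i+1} = d_i*a_i - m_i, d_{i+1} = (1682 - m_{i+1}^2)/d_i, a_{i+1} = floor((a_0 + m_{i+1})/d_{i+1}):
  m_1 = 1*41 - 0 = 41, d_1 = (1682 - 41^2)/1 = 1/1 = 1, a_1 = floor((41 + 41)/1) = 82.
  m_2 = 1*82 - 41 = 41, d_2 = (1682 - 41^2)/1 = 1/1 = 1: (m_2, d_2) = (m_1, d_1) = (41, 1), so from here the quotient a_1 repeats; the period length is 1.
So sqrt(1682) = [41; (82)] with period length k = 1.
k is odd, so (p_{k-1}, q_{k-1}) only solves x^2 - 1682y^2 = -1 and the fundamental solution of x^2 - 1682y^2 = 1 is (p_{2k-1}, q_{2k-1}) = (p_1, q_1); compute convergents through index 1, running through the period twice.
Convergents (p_i = a_i*p_{i-1} + p_{i-2}, q_i = a_i*q_{i-1} + q_{i-2} with p_{-2}=0, p_{-1}=1, q_{-2}=1, q_{-1}=0):
  i=0: a_0=41, p_0 = 41*1 + 0 = 41, q_0 = 41*0 + 1 = 1.
  i=1: a_1=82, p_1 = 82*41 + 1 = 3363, q_1 = 82*1 + 0 = 82.
Indeed p_0^2 - 1682*q_0^2 = 1681 - 1682 = -1, not +1.
Check: 3363^2 - 1682*82^2 = 11309769 - 11309768 = 1, so (x, y) = (3363, 82) solves the equation, and by the theorem it is the least positive solution.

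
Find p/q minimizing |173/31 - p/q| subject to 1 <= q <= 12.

Expand x = 173/31 as a continued fraction with the Euclidean algorithm:
  173 = 5*31 + 18, so a_0 = 5.
  31 = 1*18 + 13, so a_1 = 1.
  18 = 1*13 + 5, so a_2 = 1.
  13 = 2*5 + 3, so a_3 = 2.
  5 = 1*3 + 2, so a_4 = 1.
  3 = 1*2 + 1, so a_5 = 1.
  2 = 2*1 + 0, so a_6 = 2.
so x = [5; 1, 1, 2, 1, 1, 2].
Convergents (p_i = a_i*p_{i-1} + p_{i-2}, q_i = a_i*q_{i-1} + q_{i-2} with p_{-2}=0, p_{-1}=1, q_{-2}=1, q_{-1}=0), until the denominator exceeds 12:
  i=0: a_0=5, p_0 = 5*1 + 0 = 5, q_0 = 5*0 + 1 = 1.
  i=1: a_1=1, p_1 = 1*5 + 1 = 6, q_1 = 1*1 + 0 = 1.
  i=2: a_2=1, p_2 = 1*6 + 5 = 11, q_2 = 1*1 + 1 = 2.
  i=3: a_3=2, p_3 = 2*11 + 6 = 28, q_3 = 2*2 + 1 = 5.
  i=4: a_4=1, p_4 = 1*28 + 11 = 39, q_4 = 1*5 + 2 = 7.
  i=5: a_5=1, p_5 = 1*39 + 28 = 67, q_5 = 1*7 + 5 = 12.
  i=6: a_6=2, p_6 = 2*67 + 39 = 173, q_6 = 2*12 + 7 = 31.
q_6 = 31 > 12, so the last convergent with denominator <= 12 is p_5/q_5 = 67/12.
The closest fraction with denominator <= 12 is either p_5/q_5 or the intermediate fraction (k*p_5 + p_4)/(k*q_5 + q_4) with the largest k >= 1 whose denominator stays <= 12; these approach x as k grows, and every other convergent or intermediate fraction in range is farther away.
Largest k: floor((12 - q_4)/q_5) = floor((12 - 7)/12) = 0.
Since k = 0, no intermediate fraction beyond p_5/q_5 has denominator <= 12, so the convergent 67/12 is the closest (its error is |173*12 - 67*31|/(31*12) = 1/372).

67/12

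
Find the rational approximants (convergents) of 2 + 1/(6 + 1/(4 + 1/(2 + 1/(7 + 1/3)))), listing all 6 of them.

Using the convergent recurrence p_i = a_i*p_{i-1} + p_{i-2}, q_i = a_i*q_{i-1} + q_{i-2} with p_{-2}=0, p_{-1}=1, q_{-2}=1, q_{-1}=0:
  i=0: a_0=2, p_0 = 2*1 + 0 = 2, q_0 = 2*0 + 1 = 1.
  i=1: a_1=6, p_1 = 6*2 + 1 = 13, q_1 = 6*1 + 0 = 6.
  i=2: a_2=4, p_2 = 4*13 + 2 = 54, q_2 = 4*6 + 1 = 25.
  i=3: a_3=2, p_3 = 2*54 + 13 = 121, q_3 = 2*25 + 6 = 56.
  i=4: a_4=7, p_4 = 7*121 + 54 = 901, q_4 = 7*56 + 25 = 417.
  i=5: a_5=3, p_5 = 3*901 + 121 = 2824, q_5 = 3*417 + 56 = 1307.

2/1, 13/6, 54/25, 121/56, 901/417, 2824/1307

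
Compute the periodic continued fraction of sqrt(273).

Write x_i = (sqrt(273) + m_i)/d_i with (m_0, d_0) = (0, 1). a_0 = floor(sqrt(273)) = 16, since 16^2 = 256 <= 273 < 289 = 17^2.
Iterate m_{i+1} = d_i*a_i - m_i, d_{i+1} = (273 - m_{i+1}^2)/d_i, a_{i+1} = floor((a_0 + m_{i+1})/d_{i+1}):
  m_1 = 1*16 - 0 = 16, d_1 = (273 - 16^2)/1 = 17/1 = 17, a_1 = floor((16 + 16)/17) = 1.
  m_2 = 17*1 - 16 = 1, d_2 = (273 - 1^2)/17 = 272/17 = 16, a_2 = floor((16 + 1)/16) = 1.
  m_3 = 16*1 - 1 = 15, d_3 = (273 - 15^2)/16 = 48/16 = 3, a_3 = floor((16 + 15)/3) = 10.
  m_4 = 3*10 - 15 = 15, d_4 = (273 - 15^2)/3 = 48/3 = 16, a_4 = floor((16 + 15)/16) = 1.
  m_5 = 16*1 - 15 = 1, d_5 = (273 - 1^2)/16 = 272/16 = 17, a_5 = floor((16 + 1)/17) = 1.
  m_6 = 17*1 - 1 = 16, d_6 = (273 - 16^2)/17 = 17/17 = 1, a_6 = floor((16 + 16)/1) = 32.
  m_7 = 1*32 - 16 = 16, d_7 = (273 - 16^2)/1 = 17/1 = 17: (m_7, d_7) = (m_1, d_1) = (16, 17), so from here the quotients repeat a_1, ..., a_6; the period length is 6.
Hence the expansion of sqrt(273) is a_0 = 16 followed by the repeating block 1, 1, 10, 1, 1, 32 (period 6).

[16; (1, 1, 10, 1, 1, 32)]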